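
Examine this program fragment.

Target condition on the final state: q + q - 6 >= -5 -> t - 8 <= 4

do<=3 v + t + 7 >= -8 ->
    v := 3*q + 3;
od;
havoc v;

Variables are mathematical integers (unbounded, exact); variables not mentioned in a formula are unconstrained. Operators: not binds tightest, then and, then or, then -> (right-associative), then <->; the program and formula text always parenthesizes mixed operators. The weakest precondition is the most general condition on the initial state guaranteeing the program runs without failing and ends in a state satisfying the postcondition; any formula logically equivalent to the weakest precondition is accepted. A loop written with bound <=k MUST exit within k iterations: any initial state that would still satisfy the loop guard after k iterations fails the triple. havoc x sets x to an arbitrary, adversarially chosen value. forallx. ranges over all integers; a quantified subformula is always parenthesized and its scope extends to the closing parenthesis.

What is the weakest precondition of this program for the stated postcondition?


Working backward. After the program, the postcondition q + q - 6 >= -5 -> t - 8 <= 4 must hold; in canonical form it is 2*q >= 1 -> t <= 12.
Before havoc v: 2*q >= 1 -> t <= 12
Before the loop (bound <=3), unroll the exhaustion recursion (WP_0 = exit-now case; WP_j = one more guarded iteration, up to j = 3):
  WP_0: (not (t + v >= -15)) and (2*q >= 1 -> t <= 12)
  WP_1: (t + v >= -15 -> ((not (3*q + t >= -18)) and (2*q >= 1 -> t <= 12))) and ((not (t + v >= -15)) -> (2*q >= 1 -> t <= 12))
  WP_2: (t + v >= -15 -> ((3*q + t >= -18 -> ((not (3*q + t >= -18)) and (2*q >= 1 -> t <= 12))) and ((not (3*q + t >= -18)) -> (2*q >= 1 -> t <= 12)))) and ((not (t + v >= -15)) -> (2*q >= 1 -> t <= 12))
  WP_3: (t + v >= -15 -> ((3*q + t >= -18 -> ((3*q + t >= -18 -> ((not (3*q + t >= -18)) and (2*q >= 1 -> t <= 12))) and ((not (3*q + t >= -18)) -> (2*q >= 1 -> t <= 12)))) and ((not (3*q + t >= -18)) -> (2*q >= 1 -> t <= 12)))) and ((not (t + v >= -15)) -> (2*q >= 1 -> t <= 12))
So before the loop: (t + v >= -15 -> ((3*q + t >= -18 -> ((3*q + t >= -18 -> ((not (3*q + t >= -18)) and (2*q >= 1 -> t <= 12))) and ((not (3*q + t >= -18)) -> (2*q >= 1 -> t <= 12)))) and ((not (3*q + t >= -18)) -> (2*q >= 1 -> t <= 12)))) and ((not (t + v >= -15)) -> (2*q >= 1 -> t <= 12))
Answer: WP = (t + v >= -15 -> ((3*q + t >= -18 -> ((3*q + t >= -18 -> ((not (3*q + t >= -18)) and (2*q >= 1 -> t <= 12))) and ((not (3*q + t >= -18)) -> (2*q >= 1 -> t <= 12)))) and ((not (3*q + t >= -18)) -> (2*q >= 1 -> t <= 12)))) and ((not (t + v >= -15)) -> (2*q >= 1 -> t <= 12))


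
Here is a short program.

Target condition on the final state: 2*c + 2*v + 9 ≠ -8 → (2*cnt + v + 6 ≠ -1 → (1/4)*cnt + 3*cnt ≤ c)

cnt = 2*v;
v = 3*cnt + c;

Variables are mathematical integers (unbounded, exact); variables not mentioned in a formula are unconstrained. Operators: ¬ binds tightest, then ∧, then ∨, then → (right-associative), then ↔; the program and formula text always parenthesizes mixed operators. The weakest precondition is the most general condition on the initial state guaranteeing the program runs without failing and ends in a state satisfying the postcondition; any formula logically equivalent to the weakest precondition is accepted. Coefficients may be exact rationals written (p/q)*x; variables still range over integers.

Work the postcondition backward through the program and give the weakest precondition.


Working backward. After the program, the postcondition 2*c + 2*v + 9 ≠ -8 → (2*cnt + v + 6 ≠ -1 → (1/4)*cnt + 3*cnt ≤ c) must hold; in canonical form it is 2*c + 2*v ≠ -17 → (2*cnt + v ≠ -7 → (13/4)*cnt ≤ c).
Before v := 3*cnt + c: 4*c + 6*cnt ≠ -17 → (c + 5*cnt ≠ -7 → (13/4)*cnt ≤ c)
Before cnt := 2*v: 4*c + 12*v ≠ -17 → (c + 10*v ≠ -7 → (13/2)*v ≤ c)
Answer: WP = 4*c + 12*v ≠ -17 → (c + 10*v ≠ -7 → (13/2)*v ≤ c)


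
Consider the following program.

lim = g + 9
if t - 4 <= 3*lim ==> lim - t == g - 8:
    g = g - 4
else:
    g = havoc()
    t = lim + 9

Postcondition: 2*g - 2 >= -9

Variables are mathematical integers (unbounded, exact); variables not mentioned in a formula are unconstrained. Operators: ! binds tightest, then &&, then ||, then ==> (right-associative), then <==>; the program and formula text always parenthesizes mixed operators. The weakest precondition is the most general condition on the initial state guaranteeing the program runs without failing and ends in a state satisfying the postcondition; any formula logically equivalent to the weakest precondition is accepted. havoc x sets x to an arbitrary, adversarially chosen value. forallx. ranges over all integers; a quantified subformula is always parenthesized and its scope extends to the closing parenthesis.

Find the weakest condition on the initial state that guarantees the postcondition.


Working backward. After the program, the postcondition 2*g - 2 >= -9 must hold; in canonical form it is 2*g >= -7.
Then branch requires 2*g >= 1; else branch requires forall g_1. 2*g_1 >= -7.
Before the if: ((t <= 3*lim + 4 ==> lim == g + t - 8) ==> 2*g >= 1) && ((!(t <= 3*lim + 4 ==> lim == g + t - 8)) ==> (forall g_1. 2*g_1 >= -7))
Before lim := g + 9: ((t <= 3*g + 31 ==> t == 17) ==> 2*g >= 1) && ((!(t <= 3*g + 31 ==> t == 17)) ==> (forall g_1. 2*g_1 >= -7))
Answer: WP = ((t <= 3*g + 31 ==> t == 17) ==> 2*g >= 1) && ((!(t <= 3*g + 31 ==> t == 17)) ==> (forall g_1. 2*g_1 >= -7))


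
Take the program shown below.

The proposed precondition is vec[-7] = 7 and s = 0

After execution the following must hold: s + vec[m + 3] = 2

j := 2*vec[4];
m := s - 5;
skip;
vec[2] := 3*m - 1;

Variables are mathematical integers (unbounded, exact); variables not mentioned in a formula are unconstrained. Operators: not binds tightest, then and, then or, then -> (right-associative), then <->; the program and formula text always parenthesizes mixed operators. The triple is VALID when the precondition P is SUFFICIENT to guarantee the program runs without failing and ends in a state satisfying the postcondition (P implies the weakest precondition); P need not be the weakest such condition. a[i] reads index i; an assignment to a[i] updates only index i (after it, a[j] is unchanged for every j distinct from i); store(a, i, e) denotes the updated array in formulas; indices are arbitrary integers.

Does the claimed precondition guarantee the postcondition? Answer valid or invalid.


Working backward. After the program, the postcondition s + vec[m + 3] = 2 must hold; in canonical form it is vec[m + 3] + s = 2.
Before vec[2] := 3*m - 1: store(vec, 2, 3*m - 1)[m + 3] + s = 2
Before skip: store(vec, 2, 3*m - 1)[m + 3] + s = 2
Before m := s - 5: store(vec, 2, 3*s - 16)[s - 2] + s = 2
Before j := 2*vec[4]: store(vec, 2, 3*s - 16)[s - 2] + s = 2
The weakest precondition is store(vec, 2, 3*s - 16)[s - 2] + s = 2.
Check whether vec[-7] = 7 and s = 0 implies it.
Countermodel: at the initial state s = 0, vec = {[-7] = 7, [-2] = 3, [2] = 7, elsewhere 7}, the precondition holds but the weakest precondition fails.
Answer: invalid


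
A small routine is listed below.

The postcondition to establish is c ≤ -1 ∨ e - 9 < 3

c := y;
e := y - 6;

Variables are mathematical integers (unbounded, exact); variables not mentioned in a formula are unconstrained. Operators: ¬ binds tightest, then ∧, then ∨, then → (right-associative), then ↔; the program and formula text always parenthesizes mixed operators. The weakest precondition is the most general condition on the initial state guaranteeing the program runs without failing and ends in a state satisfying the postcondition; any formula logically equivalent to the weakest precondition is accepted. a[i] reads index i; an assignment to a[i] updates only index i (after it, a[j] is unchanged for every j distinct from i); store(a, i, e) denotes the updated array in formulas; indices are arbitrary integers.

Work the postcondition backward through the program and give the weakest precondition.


Working backward. After the program, the postcondition c ≤ -1 ∨ e - 9 < 3 must hold; in canonical form it is c ≤ -1 ∨ e < 12.
Before e := y - 6: c ≤ -1 ∨ y < 18
Before c := y: y ≤ -1 ∨ y < 18
Answer: WP = y ≤ -1 ∨ y < 18


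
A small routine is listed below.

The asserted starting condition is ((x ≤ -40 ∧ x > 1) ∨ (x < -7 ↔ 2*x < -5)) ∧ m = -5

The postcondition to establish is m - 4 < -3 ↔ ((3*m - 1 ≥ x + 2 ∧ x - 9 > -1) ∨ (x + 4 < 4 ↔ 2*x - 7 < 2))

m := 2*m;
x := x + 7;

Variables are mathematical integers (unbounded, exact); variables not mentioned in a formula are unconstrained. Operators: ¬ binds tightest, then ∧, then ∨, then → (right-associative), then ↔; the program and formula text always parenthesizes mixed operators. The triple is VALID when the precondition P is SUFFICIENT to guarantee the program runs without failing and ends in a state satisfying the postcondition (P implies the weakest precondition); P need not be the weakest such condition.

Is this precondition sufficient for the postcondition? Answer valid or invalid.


Working backward. After the program, the postcondition m - 4 < -3 ↔ ((3*m - 1 ≥ x + 2 ∧ x - 9 > -1) ∨ (x + 4 < 4 ↔ 2*x - 7 < 2)) must hold; in canonical form it is m < 1 ↔ ((3*m ≥ x + 3 ∧ x > 8) ∨ (x < 0 ↔ 2*x < 9)).
Before x := x + 7: m < 1 ↔ ((3*m ≥ x + 10 ∧ x > 1) ∨ (x < -7 ↔ 2*x < -5))
Before m := 2*m: 2*m < 1 ↔ ((6*m ≥ x + 10 ∧ x > 1) ∨ (x < -7 ↔ 2*x < -5))
The weakest precondition is 2*m < 1 ↔ ((6*m ≥ x + 10 ∧ x > 1) ∨ (x < -7 ↔ 2*x < -5)).
Check whether ((x ≤ -40 ∧ x > 1) ∨ (x < -7 ↔ 2*x < -5)) ∧ m = -5 implies it.
Every state satisfying the precondition satisfies the weakest precondition: the implication holds.
Answer: valid


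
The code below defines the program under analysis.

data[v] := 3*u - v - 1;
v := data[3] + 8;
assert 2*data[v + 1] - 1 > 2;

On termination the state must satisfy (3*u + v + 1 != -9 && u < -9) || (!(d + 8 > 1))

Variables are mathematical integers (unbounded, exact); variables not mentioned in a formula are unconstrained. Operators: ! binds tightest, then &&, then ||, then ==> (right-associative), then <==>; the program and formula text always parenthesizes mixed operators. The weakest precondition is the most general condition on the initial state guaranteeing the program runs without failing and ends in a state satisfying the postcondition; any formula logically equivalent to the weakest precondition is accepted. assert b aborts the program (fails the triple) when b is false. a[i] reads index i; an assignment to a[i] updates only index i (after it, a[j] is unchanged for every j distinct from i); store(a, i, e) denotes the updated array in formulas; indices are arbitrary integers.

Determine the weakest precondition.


Working backward. After the program, the postcondition (3*u + v + 1 != -9 && u < -9) || (!(d + 8 > 1)) must hold; in canonical form it is (3*u + v != -10 && u < -9) || (!(d > -7)).
Before assert 2*data[v + 1] - 1 > 2: 2*data[v + 1] > 3 && ((3*u + v != -10 && u < -9) || (!(d > -7)))
Before v := data[3] + 8: 2*data[data[3] + 9] > 3 && ((data[3] + 3*u != -18 && u < -9) || (!(d > -7)))
Before data[v] := 3*u - v - 1: 2*store(data, v, 3*u - v - 1)[store(data, v, 3*u - v - 1)[3] + 9] > 3 && ((store(data, v, 3*u - v - 1)[3] + 3*u != -18 && u < -9) || (!(d > -7)))
Answer: WP = 2*store(data, v, 3*u - v - 1)[store(data, v, 3*u - v - 1)[3] + 9] > 3 && ((store(data, v, 3*u - v - 1)[3] + 3*u != -18 && u < -9) || (!(d > -7)))


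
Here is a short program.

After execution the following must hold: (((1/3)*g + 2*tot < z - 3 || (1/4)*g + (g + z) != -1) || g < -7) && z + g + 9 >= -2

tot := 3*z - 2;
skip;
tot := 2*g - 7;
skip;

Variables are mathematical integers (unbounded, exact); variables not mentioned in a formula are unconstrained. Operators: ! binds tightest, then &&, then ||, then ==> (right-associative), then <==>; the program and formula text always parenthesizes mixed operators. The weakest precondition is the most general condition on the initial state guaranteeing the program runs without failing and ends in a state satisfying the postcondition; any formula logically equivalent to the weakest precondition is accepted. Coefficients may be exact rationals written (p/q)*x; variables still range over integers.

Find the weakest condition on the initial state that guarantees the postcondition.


Working backward. After the program, the postcondition (((1/3)*g + 2*tot < z - 3 || (1/4)*g + (g + z) != -1) || g < -7) && z + g + 9 >= -2 must hold; in canonical form it is ((1/3)*g + 2*tot < z - 3 || (5/4)*g + z != -1 || g < -7) && g + z >= -11.
Before skip: ((1/3)*g + 2*tot < z - 3 || (5/4)*g + z != -1 || g < -7) && g + z >= -11
Before tot := 2*g - 7: ((13/3)*g < z + 11 || (5/4)*g + z != -1 || g < -7) && g + z >= -11
Before skip: ((13/3)*g < z + 11 || (5/4)*g + z != -1 || g < -7) && g + z >= -11
Before tot := 3*z - 2: ((13/3)*g < z + 11 || (5/4)*g + z != -1 || g < -7) && g + z >= -11
Answer: WP = ((13/3)*g < z + 11 || (5/4)*g + z != -1 || g < -7) && g + z >= -11


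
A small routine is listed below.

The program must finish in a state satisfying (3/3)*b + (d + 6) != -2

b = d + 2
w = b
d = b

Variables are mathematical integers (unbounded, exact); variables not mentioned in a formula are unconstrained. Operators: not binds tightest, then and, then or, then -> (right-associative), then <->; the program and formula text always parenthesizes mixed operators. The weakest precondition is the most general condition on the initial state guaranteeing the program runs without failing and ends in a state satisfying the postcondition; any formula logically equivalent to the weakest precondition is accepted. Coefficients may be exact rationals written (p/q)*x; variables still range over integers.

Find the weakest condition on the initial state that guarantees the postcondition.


Working backward. After the program, the postcondition (3/3)*b + (d + 6) != -2 must hold; in canonical form it is b + d != -8.
Before d := b: 2*b != -8
Before w := b: 2*b != -8
Before b := d + 2: 2*d != -12
Answer: WP = 2*d != -12


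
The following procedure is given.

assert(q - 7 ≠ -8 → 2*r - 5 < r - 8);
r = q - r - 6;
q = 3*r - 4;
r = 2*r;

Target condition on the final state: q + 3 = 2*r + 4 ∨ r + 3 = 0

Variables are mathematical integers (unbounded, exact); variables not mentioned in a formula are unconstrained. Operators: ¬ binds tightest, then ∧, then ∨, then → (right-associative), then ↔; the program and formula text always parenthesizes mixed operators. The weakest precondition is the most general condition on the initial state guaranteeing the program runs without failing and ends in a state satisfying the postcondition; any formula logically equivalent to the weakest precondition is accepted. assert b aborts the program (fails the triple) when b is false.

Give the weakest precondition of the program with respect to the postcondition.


Working backward. After the program, the postcondition q + 3 = 2*r + 4 ∨ r + 3 = 0 must hold; in canonical form it is q = 2*r + 1 ∨ r = -3.
Before r := 2*r: q = 4*r + 1 ∨ 2*r = -3
Before q := 3*r - 4: r = -5 ∨ 2*r = -3
Before r := q - r - 6: q = r + 1 ∨ 2*q = 2*r + 9
Before assert q - 7 ≠ -8 → 2*r - 5 < r - 8: (q ≠ -1 → r < -3) ∧ (q = r + 1 ∨ 2*q = 2*r + 9)
Answer: WP = (q ≠ -1 → r < -3) ∧ (q = r + 1 ∨ 2*q = 2*r + 9)


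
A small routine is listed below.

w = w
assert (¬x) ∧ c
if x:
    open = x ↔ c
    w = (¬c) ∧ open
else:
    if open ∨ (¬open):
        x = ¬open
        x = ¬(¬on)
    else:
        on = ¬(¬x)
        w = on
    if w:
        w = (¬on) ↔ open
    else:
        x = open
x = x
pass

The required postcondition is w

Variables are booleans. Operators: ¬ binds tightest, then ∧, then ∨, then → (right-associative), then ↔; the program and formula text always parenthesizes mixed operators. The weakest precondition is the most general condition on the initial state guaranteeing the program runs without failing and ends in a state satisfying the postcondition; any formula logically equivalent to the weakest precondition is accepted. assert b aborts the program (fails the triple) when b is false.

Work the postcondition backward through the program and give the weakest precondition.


Working backward. After the program, w must hold.
Before skip: w
Before x := x: w
Then branch requires (¬c) ∧ (x ↔ c); else branch requires (w → ((¬on) ↔ open)) ∧ ((¬w) → w).
Before the if: (x → ((¬c) ∧ (x ↔ c))) ∧ ((¬x) → ((w → ((¬on) ↔ open)) ∧ ((¬w) → w)))
Before assert (¬x) ∧ c: (¬x) ∧ c ∧ (x → ((¬c) ∧ (x ↔ c))) ∧ ((¬x) → ((w → ((¬on) ↔ open)) ∧ ((¬w) → w)))
Before w := w: (¬x) ∧ c ∧ (x → ((¬c) ∧ (x ↔ c))) ∧ ((¬x) → ((w → ((¬on) ↔ open)) ∧ ((¬w) → w)))
Answer: WP = (¬x) ∧ c ∧ (x → ((¬c) ∧ (x ↔ c))) ∧ ((¬x) → ((w → ((¬on) ↔ open)) ∧ ((¬w) → w)))


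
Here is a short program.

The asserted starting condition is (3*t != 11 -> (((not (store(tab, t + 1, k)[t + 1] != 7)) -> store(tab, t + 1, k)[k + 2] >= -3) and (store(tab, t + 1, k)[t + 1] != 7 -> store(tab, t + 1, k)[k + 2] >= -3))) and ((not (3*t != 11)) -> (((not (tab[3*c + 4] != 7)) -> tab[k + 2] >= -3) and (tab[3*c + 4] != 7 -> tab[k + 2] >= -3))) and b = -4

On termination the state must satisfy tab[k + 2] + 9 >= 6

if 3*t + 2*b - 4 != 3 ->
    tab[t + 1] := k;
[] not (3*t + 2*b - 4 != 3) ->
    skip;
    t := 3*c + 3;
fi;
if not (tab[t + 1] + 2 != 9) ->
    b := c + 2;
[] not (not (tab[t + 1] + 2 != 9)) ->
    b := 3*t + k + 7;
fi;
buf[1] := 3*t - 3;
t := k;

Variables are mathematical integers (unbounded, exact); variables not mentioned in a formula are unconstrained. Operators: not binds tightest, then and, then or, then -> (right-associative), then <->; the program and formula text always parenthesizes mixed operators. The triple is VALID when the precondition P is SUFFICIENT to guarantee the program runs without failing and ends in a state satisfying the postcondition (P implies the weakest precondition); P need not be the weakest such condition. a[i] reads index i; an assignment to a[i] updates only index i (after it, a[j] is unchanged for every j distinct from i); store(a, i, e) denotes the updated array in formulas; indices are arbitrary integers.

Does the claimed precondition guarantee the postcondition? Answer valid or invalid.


Working backward. After the program, the postcondition tab[k + 2] + 9 >= 6 must hold; in canonical form it is tab[k + 2] >= -3.
Before t := k: tab[k + 2] >= -3
Before buf[1] := 3*t - 3: tab[k + 2] >= -3
Then branch requires tab[k + 2] >= -3; else branch requires tab[k + 2] >= -3.
Before the if: ((not (tab[t + 1] != 7)) -> tab[k + 2] >= -3) and (tab[t + 1] != 7 -> tab[k + 2] >= -3)
Then branch requires ((not (store(tab, t + 1, k)[t + 1] != 7)) -> store(tab, t + 1, k)[k + 2] >= -3) and (store(tab, t + 1, k)[t + 1] != 7 -> store(tab, t + 1, k)[k + 2] >= -3); else branch requires ((not (tab[3*c + 4] != 7)) -> tab[k + 2] >= -3) and (tab[3*c + 4] != 7 -> tab[k + 2] >= -3).
Before the if: (2*b + 3*t != 7 -> (((not (store(tab, t + 1, k)[t + 1] != 7)) -> store(tab, t + 1, k)[k + 2] >= -3) and (store(tab, t + 1, k)[t + 1] != 7 -> store(tab, t + 1, k)[k + 2] >= -3))) and ((not (2*b + 3*t != 7)) -> (((not (tab[3*c + 4] != 7)) -> tab[k + 2] >= -3) and (tab[3*c + 4] != 7 -> tab[k + 2] >= -3)))
The weakest precondition is (2*b + 3*t != 7 -> (((not (store(tab, t + 1, k)[t + 1] != 7)) -> store(tab, t + 1, k)[k + 2] >= -3) and (store(tab, t + 1, k)[t + 1] != 7 -> store(tab, t + 1, k)[k + 2] >= -3))) and ((not (2*b + 3*t != 7)) -> (((not (tab[3*c + 4] != 7)) -> tab[k + 2] >= -3) and (tab[3*c + 4] != 7 -> tab[k + 2] >= -3))).
Check whether (3*t != 11 -> (((not (store(tab, t + 1, k)[t + 1] != 7)) -> store(tab, t + 1, k)[k + 2] >= -3) and (store(tab, t + 1, k)[t + 1] != 7 -> store(tab, t + 1, k)[k + 2] >= -3))) and ((not (3*t != 11)) -> (((not (tab[3*c + 4] != 7)) -> tab[k + 2] >= -3) and (tab[3*c + 4] != 7 -> tab[k + 2] >= -3))) and b = -4 implies it.
Countermodel: at the initial state b = -4, c = 6516, k = 4, t = 5, tab = {[6] = -4, [19552] = 7, elsewhere 3}, the precondition holds but the weakest precondition fails.
Answer: invalid


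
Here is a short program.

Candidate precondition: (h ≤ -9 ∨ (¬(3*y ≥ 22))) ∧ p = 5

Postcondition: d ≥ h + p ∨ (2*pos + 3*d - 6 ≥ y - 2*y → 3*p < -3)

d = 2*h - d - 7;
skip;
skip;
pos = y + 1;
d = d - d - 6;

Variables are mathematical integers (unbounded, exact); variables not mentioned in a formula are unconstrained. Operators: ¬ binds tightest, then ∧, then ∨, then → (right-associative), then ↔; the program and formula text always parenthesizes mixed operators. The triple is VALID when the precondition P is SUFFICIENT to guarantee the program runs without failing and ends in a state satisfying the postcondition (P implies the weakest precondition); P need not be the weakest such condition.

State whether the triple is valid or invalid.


Working backward. After the program, the postcondition d ≥ h + p ∨ (2*pos + 3*d - 6 ≥ y - 2*y → 3*p < -3) must hold; in canonical form it is d ≥ h + p ∨ (3*d + 2*pos + y ≥ 6 → 3*p < -3).
Before d := d - d - 6: h + p ≤ -6 ∨ (2*pos + y ≥ 24 → 3*p < -3)
Before pos := y + 1: h + p ≤ -6 ∨ (3*y ≥ 22 → 3*p < -3)
Before skip: h + p ≤ -6 ∨ (3*y ≥ 22 → 3*p < -3)
Before skip: h + p ≤ -6 ∨ (3*y ≥ 22 → 3*p < -3)
Before d := 2*h - d - 7: h + p ≤ -6 ∨ (3*y ≥ 22 → 3*p < -3)
The weakest precondition is h + p ≤ -6 ∨ (3*y ≥ 22 → 3*p < -3).
Check whether (h ≤ -9 ∨ (¬(3*y ≥ 22))) ∧ p = 5 implies it.
Countermodel: at the initial state h = -10, p = 5, y = 8, the precondition holds but the weakest precondition fails.
Answer: invalid


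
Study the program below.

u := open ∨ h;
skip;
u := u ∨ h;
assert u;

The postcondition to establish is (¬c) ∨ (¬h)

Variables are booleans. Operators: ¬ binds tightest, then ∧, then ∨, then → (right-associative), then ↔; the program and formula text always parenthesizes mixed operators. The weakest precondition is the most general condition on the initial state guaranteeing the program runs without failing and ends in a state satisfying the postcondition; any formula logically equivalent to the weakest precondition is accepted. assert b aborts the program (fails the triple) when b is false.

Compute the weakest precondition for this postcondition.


Working backward. After the program, (¬c) ∨ (¬h) must hold.
Before assert u: u ∧ ((¬c) ∨ (¬h))
Before u := u ∨ h: (u ∨ h) ∧ ((¬c) ∨ (¬h))
Before skip: (u ∨ h) ∧ ((¬c) ∨ (¬h))
Before u := open ∨ h: (open ∨ h) ∧ ((¬c) ∨ (¬h))
Answer: WP = (open ∨ h) ∧ ((¬c) ∨ (¬h))


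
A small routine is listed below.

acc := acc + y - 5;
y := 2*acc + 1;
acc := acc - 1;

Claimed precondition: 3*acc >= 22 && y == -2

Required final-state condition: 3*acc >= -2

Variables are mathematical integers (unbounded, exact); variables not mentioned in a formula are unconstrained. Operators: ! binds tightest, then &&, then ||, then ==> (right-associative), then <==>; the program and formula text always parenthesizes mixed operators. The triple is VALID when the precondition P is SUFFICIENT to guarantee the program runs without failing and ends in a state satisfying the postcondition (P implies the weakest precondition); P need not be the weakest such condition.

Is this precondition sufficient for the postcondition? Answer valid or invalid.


Working backward. After the program, 3*acc >= -2 must hold.
Before acc := acc - 1: 3*acc >= 1
Before y := 2*acc + 1: 3*acc >= 1
Before acc := acc + y - 5: 3*acc + 3*y >= 16
The weakest precondition is 3*acc + 3*y >= 16.
Check whether 3*acc >= 22 && y == -2 implies it.
Every state satisfying the precondition satisfies the weakest precondition: the implication holds.
Answer: valid


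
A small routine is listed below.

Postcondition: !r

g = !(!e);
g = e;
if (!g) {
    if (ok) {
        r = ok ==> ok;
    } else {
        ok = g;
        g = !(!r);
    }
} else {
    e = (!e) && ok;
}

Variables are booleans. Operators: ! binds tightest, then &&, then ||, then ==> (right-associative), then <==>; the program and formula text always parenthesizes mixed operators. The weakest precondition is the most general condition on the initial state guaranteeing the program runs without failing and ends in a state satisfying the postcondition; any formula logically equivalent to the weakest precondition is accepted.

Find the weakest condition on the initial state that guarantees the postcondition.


Working backward. After the program, !r must hold.
Then branch requires (!ok) && ((!ok) ==> (!r)); else branch requires !r.
Before the if: ((!g) ==> ((!ok) && ((!ok) ==> (!r)))) && (g ==> (!r))
Before g := e: ((!e) ==> ((!ok) && ((!ok) ==> (!r)))) && (e ==> (!r))
Before g := !(!e): ((!e) ==> ((!ok) && ((!ok) ==> (!r)))) && (e ==> (!r))
Answer: WP = ((!e) ==> ((!ok) && ((!ok) ==> (!r)))) && (e ==> (!r))


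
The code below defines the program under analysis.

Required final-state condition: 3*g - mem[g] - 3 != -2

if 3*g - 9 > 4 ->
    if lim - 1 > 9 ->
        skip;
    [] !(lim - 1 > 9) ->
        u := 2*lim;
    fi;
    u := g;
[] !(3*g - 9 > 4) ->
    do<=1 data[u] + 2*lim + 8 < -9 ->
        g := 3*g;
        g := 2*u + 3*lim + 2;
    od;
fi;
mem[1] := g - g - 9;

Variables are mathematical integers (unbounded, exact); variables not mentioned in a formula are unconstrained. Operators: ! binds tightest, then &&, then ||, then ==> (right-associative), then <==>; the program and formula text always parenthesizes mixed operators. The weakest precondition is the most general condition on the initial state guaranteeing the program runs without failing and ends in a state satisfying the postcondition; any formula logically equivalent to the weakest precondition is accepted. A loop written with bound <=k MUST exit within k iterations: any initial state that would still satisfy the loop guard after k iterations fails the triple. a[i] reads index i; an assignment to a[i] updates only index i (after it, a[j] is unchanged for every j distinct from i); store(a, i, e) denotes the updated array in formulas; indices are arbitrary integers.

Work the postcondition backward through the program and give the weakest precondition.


Working backward. After the program, the postcondition 3*g - mem[g] - 3 != -2 must hold; in canonical form it is 3*g != mem[g] + 1.
Before mem[1] := g - g - 9: 3*g != store(mem, 1, -9)[g] + 1
Then branch requires (lim > 10 ==> 3*g != store(mem, 1, -9)[g] + 1) && ((!(lim > 10)) ==> 3*g != store(mem, 1, -9)[g] + 1); else branch requires (data[u] + 2*lim < -17 ==> ((!(data[u] + 2*lim < -17)) && 9*lim + 6*u != store(mem, 1, -9)[3*lim + 2*u + 2] - 5)) && ((!(data[u] + 2*lim < -17)) ==> 3*g != store(mem, 1, -9)[g] + 1).
Before the if: (3*g > 13 ==> ((lim > 10 ==> 3*g != store(mem, 1, -9)[g] + 1) && ((!(lim > 10)) ==> 3*g != store(mem, 1, -9)[g] + 1))) && ((!(3*g > 13)) ==> ((data[u] + 2*lim < -17 ==> ((!(data[u] + 2*lim < -17)) && 9*lim + 6*u != store(mem, 1, -9)[3*lim + 2*u + 2] - 5)) && ((!(data[u] + 2*lim < -17)) ==> 3*g != store(mem, 1, -9)[g] + 1)))
Answer: WP = (3*g > 13 ==> ((lim > 10 ==> 3*g != store(mem, 1, -9)[g] + 1) && ((!(lim > 10)) ==> 3*g != store(mem, 1, -9)[g] + 1))) && ((!(3*g > 13)) ==> ((data[u] + 2*lim < -17 ==> ((!(data[u] + 2*lim < -17)) && 9*lim + 6*u != store(mem, 1, -9)[3*lim + 2*u + 2] - 5)) && ((!(data[u] + 2*lim < -17)) ==> 3*g != store(mem, 1, -9)[g] + 1)))


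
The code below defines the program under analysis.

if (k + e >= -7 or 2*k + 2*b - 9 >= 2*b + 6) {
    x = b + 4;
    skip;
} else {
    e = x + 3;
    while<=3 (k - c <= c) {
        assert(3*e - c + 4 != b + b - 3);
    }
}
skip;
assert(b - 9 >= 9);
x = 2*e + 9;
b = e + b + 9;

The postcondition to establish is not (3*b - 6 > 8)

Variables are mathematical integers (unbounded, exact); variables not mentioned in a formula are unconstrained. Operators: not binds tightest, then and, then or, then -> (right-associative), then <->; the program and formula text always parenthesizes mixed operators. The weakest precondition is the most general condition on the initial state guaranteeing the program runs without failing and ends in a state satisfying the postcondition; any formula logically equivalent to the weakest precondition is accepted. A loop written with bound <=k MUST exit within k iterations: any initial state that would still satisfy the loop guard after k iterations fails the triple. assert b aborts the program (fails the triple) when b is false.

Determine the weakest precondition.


Working backward. After the program, the postcondition not (3*b - 6 > 8) must hold; in canonical form it is not (3*b > 14).
Before b := e + b + 9: not (3*b + 3*e > -13)
Before x := 2*e + 9: not (3*b + 3*e > -13)
Before assert b - 9 >= 9: b >= 18 and (not (3*b + 3*e > -13))
Before skip: b >= 18 and (not (3*b + 3*e > -13))
Then branch requires b >= 18 and (not (3*b + 3*e > -13)); else branch requires (k <= 2*c -> (3*x != 2*b + c - 16 and (k <= 2*c -> (3*x != 2*b + c - 16 and (k <= 2*c -> (3*x != 2*b + c - 16 and (not (k <= 2*c)) and b >= 18 and (not (3*b + 3*x > -22)))) and ((not (k <= 2*c)) -> (b >= 18 and (not (3*b + 3*x > -22)))))) and ((not (k <= 2*c)) -> (b >= 18 and (not (3*b + 3*x > -22)))))) and ((not (k <= 2*c)) -> (b >= 18 and (not (3*b + 3*x > -22)))).
Before the if: ((e + k >= -7 or 2*k >= 15) -> (b >= 18 and (not (3*b + 3*e > -13)))) and ((not (e + k >= -7 or 2*k >= 15)) -> ((k <= 2*c -> (3*x != 2*b + c - 16 and (k <= 2*c -> (3*x != 2*b + c - 16 and (k <= 2*c -> (3*x != 2*b + c - 16 and (not (k <= 2*c)) and b >= 18 and (not (3*b + 3*x > -22)))) and ((not (k <= 2*c)) -> (b >= 18 and (not (3*b + 3*x > -22)))))) and ((not (k <= 2*c)) -> (b >= 18 and (not (3*b + 3*x > -22)))))) and ((not (k <= 2*c)) -> (b >= 18 and (not (3*b + 3*x > -22))))))
Answer: WP = ((e + k >= -7 or 2*k >= 15) -> (b >= 18 and (not (3*b + 3*e > -13)))) and ((not (e + k >= -7 or 2*k >= 15)) -> ((k <= 2*c -> (3*x != 2*b + c - 16 and (k <= 2*c -> (3*x != 2*b + c - 16 and (k <= 2*c -> (3*x != 2*b + c - 16 and (not (k <= 2*c)) and b >= 18 and (not (3*b + 3*x > -22)))) and ((not (k <= 2*c)) -> (b >= 18 and (not (3*b + 3*x > -22)))))) and ((not (k <= 2*c)) -> (b >= 18 and (not (3*b + 3*x > -22)))))) and ((not (k <= 2*c)) -> (b >= 18 and (not (3*b + 3*x > -22))))))


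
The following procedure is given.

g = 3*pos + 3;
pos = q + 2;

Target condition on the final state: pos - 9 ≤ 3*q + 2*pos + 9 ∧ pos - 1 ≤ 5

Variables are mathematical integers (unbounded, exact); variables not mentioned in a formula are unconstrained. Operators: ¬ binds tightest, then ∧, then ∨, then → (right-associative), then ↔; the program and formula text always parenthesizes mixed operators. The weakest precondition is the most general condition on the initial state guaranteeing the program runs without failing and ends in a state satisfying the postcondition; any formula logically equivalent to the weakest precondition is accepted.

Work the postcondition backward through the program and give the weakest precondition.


Working backward. After the program, the postcondition pos - 9 ≤ 3*q + 2*pos + 9 ∧ pos - 1 ≤ 5 must hold; in canonical form it is pos + 3*q ≥ -18 ∧ pos ≤ 6.
Before pos := q + 2: 4*q ≥ -20 ∧ q ≤ 4
Before g := 3*pos + 3: 4*q ≥ -20 ∧ q ≤ 4
Answer: WP = 4*q ≥ -20 ∧ q ≤ 4


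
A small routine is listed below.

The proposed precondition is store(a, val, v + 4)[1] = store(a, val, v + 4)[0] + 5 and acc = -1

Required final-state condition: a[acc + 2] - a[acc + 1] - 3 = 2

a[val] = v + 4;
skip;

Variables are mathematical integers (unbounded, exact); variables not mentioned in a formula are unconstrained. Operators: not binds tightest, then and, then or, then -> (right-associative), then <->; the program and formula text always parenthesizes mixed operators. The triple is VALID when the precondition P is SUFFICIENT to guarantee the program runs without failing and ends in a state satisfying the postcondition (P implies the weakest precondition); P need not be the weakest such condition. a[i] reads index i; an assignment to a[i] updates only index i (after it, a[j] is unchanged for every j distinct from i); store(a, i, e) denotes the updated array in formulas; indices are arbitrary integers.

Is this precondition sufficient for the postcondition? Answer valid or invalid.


Working backward. After the program, the postcondition a[acc + 2] - a[acc + 1] - 3 = 2 must hold; in canonical form it is a[acc + 2] = a[acc + 1] + 5.
Before skip: a[acc + 2] = a[acc + 1] + 5
Before a[val] := v + 4: store(a, val, v + 4)[acc + 2] = store(a, val, v + 4)[acc + 1] + 5
The weakest precondition is store(a, val, v + 4)[acc + 2] = store(a, val, v + 4)[acc + 1] + 5.
Check whether store(a, val, v + 4)[1] = store(a, val, v + 4)[0] + 5 and acc = -1 implies it.
Every state satisfying the precondition satisfies the weakest precondition: the implication holds.
Answer: valid


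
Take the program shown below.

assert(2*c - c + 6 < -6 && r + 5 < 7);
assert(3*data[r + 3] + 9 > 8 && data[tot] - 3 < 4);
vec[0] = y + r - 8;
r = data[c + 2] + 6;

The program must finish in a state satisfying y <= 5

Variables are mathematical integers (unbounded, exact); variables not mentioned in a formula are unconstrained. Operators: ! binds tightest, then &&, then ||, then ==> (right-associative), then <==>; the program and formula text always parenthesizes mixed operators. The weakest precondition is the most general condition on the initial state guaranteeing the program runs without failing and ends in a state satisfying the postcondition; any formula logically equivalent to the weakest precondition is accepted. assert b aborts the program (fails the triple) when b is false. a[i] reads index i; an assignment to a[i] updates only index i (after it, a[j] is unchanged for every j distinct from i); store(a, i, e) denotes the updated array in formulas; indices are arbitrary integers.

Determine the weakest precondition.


Working backward. After the program, y <= 5 must hold.
Before r := data[c + 2] + 6: y <= 5
Before vec[0] := y + r - 8: y <= 5
Before assert 3*data[r + 3] + 9 > 8 && data[tot] - 3 < 4: 3*data[r + 3] > -1 && data[tot] < 7 && y <= 5
Before assert 2*c - c + 6 < -6 && r + 5 < 7: c < -12 && r < 2 && 3*data[r + 3] > -1 && data[tot] < 7 && y <= 5
Answer: WP = c < -12 && r < 2 && 3*data[r + 3] > -1 && data[tot] < 7 && y <= 5


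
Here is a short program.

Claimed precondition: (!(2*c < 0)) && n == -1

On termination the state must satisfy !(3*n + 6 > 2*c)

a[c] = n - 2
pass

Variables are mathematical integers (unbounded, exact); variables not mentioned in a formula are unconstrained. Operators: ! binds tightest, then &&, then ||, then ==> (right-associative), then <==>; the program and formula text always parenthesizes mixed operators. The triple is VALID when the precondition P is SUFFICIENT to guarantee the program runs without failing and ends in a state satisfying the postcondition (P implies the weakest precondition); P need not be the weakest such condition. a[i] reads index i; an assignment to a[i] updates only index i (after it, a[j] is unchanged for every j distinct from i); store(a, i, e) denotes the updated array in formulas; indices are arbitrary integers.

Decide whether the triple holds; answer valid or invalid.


Working backward. After the program, the postcondition !(3*n + 6 > 2*c) must hold; in canonical form it is !(3*n > 2*c - 6).
Before skip: !(3*n > 2*c - 6)
Before a[c] := n - 2: !(3*n > 2*c - 6)
The weakest precondition is !(3*n > 2*c - 6).
Check whether (!(2*c < 0)) && n == -1 implies it.
Countermodel: at the initial state c = 0, n = -1, the precondition holds but the weakest precondition fails.
Answer: invalid


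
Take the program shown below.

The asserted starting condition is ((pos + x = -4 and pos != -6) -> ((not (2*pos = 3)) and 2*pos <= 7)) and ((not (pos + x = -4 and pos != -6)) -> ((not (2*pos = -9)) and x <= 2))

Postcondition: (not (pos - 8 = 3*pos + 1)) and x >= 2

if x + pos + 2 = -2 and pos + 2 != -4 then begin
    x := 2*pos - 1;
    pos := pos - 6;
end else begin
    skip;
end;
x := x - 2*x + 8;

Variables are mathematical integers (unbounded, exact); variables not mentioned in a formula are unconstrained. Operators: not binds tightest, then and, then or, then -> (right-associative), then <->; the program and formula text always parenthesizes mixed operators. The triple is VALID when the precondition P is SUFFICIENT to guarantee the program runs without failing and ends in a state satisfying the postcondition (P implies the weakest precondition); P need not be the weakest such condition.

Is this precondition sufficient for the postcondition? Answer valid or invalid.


Working backward. After the program, the postcondition (not (pos - 8 = 3*pos + 1)) and x >= 2 must hold; in canonical form it is (not (2*pos = -9)) and x >= 2.
Before x := x - 2*x + 8: (not (2*pos = -9)) and x <= 6
Then branch requires (not (2*pos = 3)) and 2*pos <= 7; else branch requires (not (2*pos = -9)) and x <= 6.
Before the if: ((pos + x = -4 and pos != -6) -> ((not (2*pos = 3)) and 2*pos <= 7)) and ((not (pos + x = -4 and pos != -6)) -> ((not (2*pos = -9)) and x <= 6))
The weakest precondition is ((pos + x = -4 and pos != -6) -> ((not (2*pos = 3)) and 2*pos <= 7)) and ((not (pos + x = -4 and pos != -6)) -> ((not (2*pos = -9)) and x <= 6)).
Check whether ((pos + x = -4 and pos != -6) -> ((not (2*pos = 3)) and 2*pos <= 7)) and ((not (pos + x = -4 and pos != -6)) -> ((not (2*pos = -9)) and x <= 2)) implies it.
Every state satisfying the precondition satisfies the weakest precondition: the implication holds.
Answer: valid


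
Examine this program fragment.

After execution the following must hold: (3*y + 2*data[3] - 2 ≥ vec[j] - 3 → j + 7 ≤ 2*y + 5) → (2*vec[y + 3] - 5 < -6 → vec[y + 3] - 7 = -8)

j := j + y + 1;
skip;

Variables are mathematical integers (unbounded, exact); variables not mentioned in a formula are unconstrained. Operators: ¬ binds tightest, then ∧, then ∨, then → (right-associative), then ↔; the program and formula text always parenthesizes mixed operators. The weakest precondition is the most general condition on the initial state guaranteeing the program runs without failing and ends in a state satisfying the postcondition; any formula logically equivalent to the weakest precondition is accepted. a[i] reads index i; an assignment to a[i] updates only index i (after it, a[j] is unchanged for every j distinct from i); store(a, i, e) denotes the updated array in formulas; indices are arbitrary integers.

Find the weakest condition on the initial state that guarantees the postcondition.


Working backward. After the program, the postcondition (3*y + 2*data[3] - 2 ≥ vec[j] - 3 → j + 7 ≤ 2*y + 5) → (2*vec[y + 3] - 5 < -6 → vec[y + 3] - 7 = -8) must hold; in canonical form it is (2*data[3] + 3*y ≥ vec[j] - 1 → j ≤ 2*y - 2) → (2*vec[y + 3] < -1 → vec[y + 3] = -1).
Before skip: (2*data[3] + 3*y ≥ vec[j] - 1 → j ≤ 2*y - 2) → (2*vec[y + 3] < -1 → vec[y + 3] = -1)
Before j := j + y + 1: (2*data[3] + 3*y ≥ vec[j + y + 1] - 1 → j ≤ y - 3) → (2*vec[y + 3] < -1 → vec[y + 3] = -1)
Answer: WP = (2*data[3] + 3*y ≥ vec[j + y + 1] - 1 → j ≤ y - 3) → (2*vec[y + 3] < -1 → vec[y + 3] = -1)


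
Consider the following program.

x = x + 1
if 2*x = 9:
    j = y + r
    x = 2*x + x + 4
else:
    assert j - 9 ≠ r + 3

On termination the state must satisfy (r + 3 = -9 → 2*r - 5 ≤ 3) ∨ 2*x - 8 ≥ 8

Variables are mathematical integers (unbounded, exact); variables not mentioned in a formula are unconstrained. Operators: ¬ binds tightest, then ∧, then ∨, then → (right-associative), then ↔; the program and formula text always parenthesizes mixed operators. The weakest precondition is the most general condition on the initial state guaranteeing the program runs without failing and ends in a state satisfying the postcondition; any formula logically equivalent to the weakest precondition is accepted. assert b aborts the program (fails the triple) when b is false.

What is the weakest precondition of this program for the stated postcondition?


Working backward. After the program, the postcondition (r + 3 = -9 → 2*r - 5 ≤ 3) ∨ 2*x - 8 ≥ 8 must hold; in canonical form it is (r = -12 → 2*r ≤ 8) ∨ 2*x ≥ 16.
Then branch requires (r = -12 → 2*r ≤ 8) ∨ 6*x ≥ 8; else branch requires j ≠ r + 12 ∧ ((r = -12 → 2*r ≤ 8) ∨ 2*x ≥ 16).
Before the if: (2*x = 9 → ((r = -12 → 2*r ≤ 8) ∨ 6*x ≥ 8)) ∧ ((¬(2*x = 9)) → (j ≠ r + 12 ∧ ((r = -12 → 2*r ≤ 8) ∨ 2*x ≥ 16)))
Before x := x + 1: (2*x = 7 → ((r = -12 → 2*r ≤ 8) ∨ 6*x ≥ 2)) ∧ ((¬(2*x = 7)) → (j ≠ r + 12 ∧ ((r = -12 → 2*r ≤ 8) ∨ 2*x ≥ 14)))
Answer: WP = (2*x = 7 → ((r = -12 → 2*r ≤ 8) ∨ 6*x ≥ 2)) ∧ ((¬(2*x = 7)) → (j ≠ r + 12 ∧ ((r = -12 → 2*r ≤ 8) ∨ 2*x ≥ 14)))
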